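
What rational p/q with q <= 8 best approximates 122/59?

Expand x = 122/59 as a continued fraction with the Euclidean algorithm:
  122 = 2*59 + 4, so a_0 = 2.
  59 = 14*4 + 3, so a_1 = 14.
  4 = 1*3 + 1, so a_2 = 1.
  3 = 3*1 + 0, so a_3 = 3.
so x = [2; 14, 1, 3].
Convergents (p_i = a_i*p_{i-1} + p_{i-2}, q_i = a_i*q_{i-1} + q_{i-2} with p_{-2}=0, p_{-1}=1, q_{-2}=1, q_{-1}=0), until the denominator exceeds 8:
  i=0: a_0=2, p_0 = 2*1 + 0 = 2, q_0 = 2*0 + 1 = 1.
  i=1: a_1=14, p_1 = 14*2 + 1 = 29, q_1 = 14*1 + 0 = 14.
q_1 = 14 > 8, so the last convergent with denominator <= 8 is p_0/q_0 = 2/1.
The closest fraction with denominator <= 8 is either p_0/q_0 or the intermediate fraction (k*p_0 + p_{-1})/(k*q_0 + q_{-1}) with the largest k >= 1 whose denominator stays <= 8; these approach x as k grows, and every other convergent or intermediate fraction in range is farther away.
Largest k: floor((8 - q_{-1})/q_0) = floor((8 - 0)/1) = 8 (using the seeds p_{-1} = 1, q_{-1} = 0).
That gives (8*2 + 1)/(8*1 + 0) = 17/8.
Compare the errors: |x - 2/1| = |122*1 - 2*59|/(59*1) = 4/59, and |x - 17/8| = |122*8 - 17*59|/(59*8) = 27/472.
Cross-multiplying, 27*59 = 1593 < 1888 = 4*472, so 27/472 is smaller: the intermediate fraction 17/8 is closer to x than 2/1.

17/8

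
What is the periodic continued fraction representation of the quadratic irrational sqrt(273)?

[16; (1, 1, 10, 1, 1, 32)]

Write x_i = (sqrt(273) + m_i)/d_i with (m_0, d_0) = (0, 1). a_0 = floor(sqrt(273)) = 16, since 16^2 = 256 <= 273 < 289 = 17^2.
Iterate m_{i+1} = d_i*a_i - m_i, d_{i+1} = (273 - m_{i+1}^2)/d_i, a_{i+1} = floor((a_0 + m_{i+1})/d_{i+1}):
  m_1 = 1*16 - 0 = 16, d_1 = (273 - 16^2)/1 = 17/1 = 17, a_1 = floor((16 + 16)/17) = 1.
  m_2 = 17*1 - 16 = 1, d_2 = (273 - 1^2)/17 = 272/17 = 16, a_2 = floor((16 + 1)/16) = 1.
  m_3 = 16*1 - 1 = 15, d_3 = (273 - 15^2)/16 = 48/16 = 3, a_3 = floor((16 + 15)/3) = 10.
  m_4 = 3*10 - 15 = 15, d_4 = (273 - 15^2)/3 = 48/3 = 16, a_4 = floor((16 + 15)/16) = 1.
  m_5 = 16*1 - 15 = 1, d_5 = (273 - 1^2)/16 = 272/16 = 17, a_5 = floor((16 + 1)/17) = 1.
  m_6 = 17*1 - 1 = 16, d_6 = (273 - 16^2)/17 = 17/17 = 1, a_6 = floor((16 + 16)/1) = 32.
  m_7 = 1*32 - 16 = 16, d_7 = (273 - 16^2)/1 = 17/1 = 17: (m_7, d_7) = (m_1, d_1) = (16, 17), so from here the quotients repeat a_1, ..., a_6; the period length is 6.
Hence the expansion of sqrt(273) is a_0 = 16 followed by the repeating block 1, 1, 10, 1, 1, 32 (period 6).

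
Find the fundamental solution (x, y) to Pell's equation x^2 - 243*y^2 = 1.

(x, y) = (70226, 4505)

First expand sqrt(243) as a continued fraction. With x_i = (sqrt(243) + m_i)/d_i and (m_0, d_0) = (0, 1): a_0 = floor(sqrt(243)) = 15, since 15^2 = 225 <= 243 < 256 = 16^2.
Iterate m_{i+1} = d_i*a_i - m_i, d_{i+1} = (243 - m_{i+1}^2)/d_i, a_{i+1} = floor((a_0 + m_{i+1})/d_{i+1}):
  m_1 = 1*15 - 0 = 15, d_1 = (243 - 15^2)/1 = 18/1 = 18, a_1 = floor((15 + 15)/18) = 1.
  m_2 = 18*1 - 15 = 3, d_2 = (243 - 3^2)/18 = 234/18 = 13, a_2 = floor((15 + 3)/13) = 1.
  m_3 = 13*1 - 3 = 10, d_3 = (243 - 10^2)/13 = 143/13 = 11, a_3 = floor((15 + 10)/11) = 2.
  m_4 = 11*2 - 10 = 12, d_4 = (243 - 12^2)/11 = 99/11 = 9, a_4 = floor((15 + 12)/9) = 3.
  m_5 = 9*3 - 12 = 15, d_5 = (243 - 15^2)/9 = 18/9 = 2, a_5 = floor((15 + 15)/2) = 15.
  m_6 = 2*15 - 15 = 15, d_6 = (243 - 15^2)/2 = 18/2 = 9, a_6 = floor((15 + 15)/9) = 3.
  m_7 = 9*3 - 15 = 12, d_7 = (243 - 12^2)/9 = 99/9 = 11, a_7 = floor((15 + 12)/11) = 2.
  m_8 = 11*2 - 12 = 10, d_8 = (243 - 10^2)/11 = 143/11 = 13, a_8 = floor((15 + 10)/13) = 1.
  m_9 = 13*1 - 10 = 3, d_9 = (243 - 3^2)/13 = 234/13 = 18, a_9 = floor((15 + 3)/18) = 1.
  m_10 = 18*1 - 3 = 15, d_10 = (243 - 15^2)/18 = 18/18 = 1, a_10 = floor((15 + 15)/1) = 30.
  m_11 = 1*30 - 15 = 15, d_11 = (243 - 15^2)/1 = 18/1 = 18: (m_11, d_11) = (m_1, d_1) = (15, 18), so from here the quotients repeat a_1, ..., a_10; the period length is 10.
So sqrt(243) = [15; (1, 1, 2, 3, 15, 3, 2, 1, 1, 30)] with period length k = 10.
k is even, so the fundamental solution of x^2 - 243y^2 = 1 is (p_{k-1}, q_{k-1}) = (p_9, q_9); compute convergents through index 9.
Convergents (p_i = a_i*p_{i-1} + p_{i-2}, q_i = a_i*q_{i-1} + q_{i-2} with p_{-2}=0, p_{-1}=1, q_{-2}=1, q_{-1}=0):
  i=0: a_0=15, p_0 = 15*1 + 0 = 15, q_0 = 15*0 + 1 = 1.
  i=1: a_1=1, p_1 = 1*15 + 1 = 16, q_1 = 1*1 + 0 = 1.
  i=2: a_2=1, p_2 = 1*16 + 15 = 31, q_2 = 1*1 + 1 = 2.
  i=3: a_3=2, p_3 = 2*31 + 16 = 78, q_3 = 2*2 + 1 = 5.
  i=4: a_4=3, p_4 = 3*78 + 31 = 265, q_4 = 3*5 + 2 = 17.
  i=5: a_5=15, p_5 = 15*265 + 78 = 4053, q_5 = 15*17 + 5 = 260.
  i=6: a_6=3, p_6 = 3*4053 + 265 = 12424, q_6 = 3*260 + 17 = 797.
  i=7: a_7=2, p_7 = 2*12424 + 4053 = 28901, q_7 = 2*797 + 260 = 1854.
  i=8: a_8=1, p_8 = 1*28901 + 12424 = 41325, q_8 = 1*1854 + 797 = 2651.
  i=9: a_9=1, p_9 = 1*41325 + 28901 = 70226, q_9 = 1*2651 + 1854 = 4505.
Check: 70226^2 - 243*4505^2 = 4931691076 - 4931691075 = 1, so (x, y) = (70226, 4505) solves the equation, and by the theorem it is the least positive solution.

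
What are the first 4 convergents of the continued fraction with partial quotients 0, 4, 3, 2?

Using the convergent recurrence p_i = a_i*p_{i-1} + p_{i-2}, q_i = a_i*q_{i-1} + q_{i-2} with p_{-2}=0, p_{-1}=1, q_{-2}=1, q_{-1}=0:
  i=0: a_0=0, p_0 = 0*1 + 0 = 0, q_0 = 0*0 + 1 = 1.
  i=1: a_1=4, p_1 = 4*0 + 1 = 1, q_1 = 4*1 + 0 = 4.
  i=2: a_2=3, p_2 = 3*1 + 0 = 3, q_2 = 3*4 + 1 = 13.
  i=3: a_3=2, p_3 = 2*3 + 1 = 7, q_3 = 2*13 + 4 = 30.

0/1, 1/4, 3/13, 7/30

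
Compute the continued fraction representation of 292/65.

Run the Euclidean algorithm on 292 and 65; the successive quotients are the partial quotients a_0, a_1, ... (each step inverts the fractional part left over by the previous one):
  292 = 4*65 + 32, so a_0 = 4.
  65 = 2*32 + 1, so a_1 = 2.
  32 = 32*1 + 0, so a_2 = 32.
The remainder reaches 0 after 3 divisions, so the expansion has 3 partial quotients, read off in order.

[4; 2, 32]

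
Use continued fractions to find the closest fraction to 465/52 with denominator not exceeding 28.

152/17

Expand x = 465/52 as a continued fraction with the Euclidean algorithm:
  465 = 8*52 + 49, so a_0 = 8.
  52 = 1*49 + 3, so a_1 = 1.
  49 = 16*3 + 1, so a_2 = 16.
  3 = 3*1 + 0, so a_3 = 3.
so x = [8; 1, 16, 3].
Convergents (p_i = a_i*p_{i-1} + p_{i-2}, q_i = a_i*q_{i-1} + q_{i-2} with p_{-2}=0, p_{-1}=1, q_{-2}=1, q_{-1}=0), until the denominator exceeds 28:
  i=0: a_0=8, p_0 = 8*1 + 0 = 8, q_0 = 8*0 + 1 = 1.
  i=1: a_1=1, p_1 = 1*8 + 1 = 9, q_1 = 1*1 + 0 = 1.
  i=2: a_2=16, p_2 = 16*9 + 8 = 152, q_2 = 16*1 + 1 = 17.
  i=3: a_3=3, p_3 = 3*152 + 9 = 465, q_3 = 3*17 + 1 = 52.
q_3 = 52 > 28, so the last convergent with denominator <= 28 is p_2/q_2 = 152/17.
The closest fraction with denominator <= 28 is either p_2/q_2 or the intermediate fraction (k*p_2 + p_1)/(k*q_2 + q_1) with the largest k >= 1 whose denominator stays <= 28; these approach x as k grows, and every other convergent or intermediate fraction in range is farther away.
Largest k: floor((28 - q_1)/q_2) = floor((28 - 1)/17) = 1.
That gives (1*152 + 9)/(1*17 + 1) = 161/18.
Compare the errors: |x - 152/17| = |465*17 - 152*52|/(52*17) = 1/884, and |x - 161/18| = |465*18 - 161*52|/(52*18) = 2/936.
Cross-multiplying, 1*936 = 936 < 1768 = 2*884, so 1/884 is smaller: the convergent 152/17 is closer to x than 161/18.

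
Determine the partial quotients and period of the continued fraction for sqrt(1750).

Write x_i = (sqrt(1750) + m_i)/d_i with (m_0, d_0) = (0, 1). a_0 = floor(sqrt(1750)) = 41, since 41^2 = 1681 <= 1750 < 1764 = 42^2.
Iterate m_{i+1} = d_i*a_i - m_i, d_{i+1} = (1750 - m_{i+1}^2)/d_i, a_{i+1} = floor((a_0 + m_{i+1})/d_{i+1}):
  m_1 = 1*41 - 0 = 41, d_1 = (1750 - 41^2)/1 = 69/1 = 69, a_1 = floor((41 + 41)/69) = 1.
  m_2 = 69*1 - 41 = 28, d_2 = (1750 - 28^2)/69 = 966/69 = 14, a_2 = floor((41 + 28)/14) = 4.
  m_3 = 14*4 - 28 = 28, d_3 = (1750 - 28^2)/14 = 966/14 = 69, a_3 = floor((41 + 28)/69) = 1.
  m_4 = 69*1 - 28 = 41, d_4 = (1750 - 41^2)/69 = 69/69 = 1, a_4 = floor((41 + 41)/1) = 82.
  m_5 = 1*82 - 41 = 41, d_5 = (1750 - 41^2)/1 = 69/1 = 69: (m_5, d_5) = (m_1, d_1) = (41, 69), so from here the quotients repeat a_1, ..., a_4; the period length is 4.
Hence the expansion of sqrt(1750) is a_0 = 41 followed by the repeating block 1, 4, 1, 82 (period 4).

[41; (1, 4, 1, 82)]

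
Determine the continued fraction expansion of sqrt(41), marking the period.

Write x_i = (sqrt(41) + m_i)/d_i with (m_0, d_0) = (0, 1). a_0 = floor(sqrt(41)) = 6, since 6^2 = 36 <= 41 < 49 = 7^2.
Iterate m_{i+1} = d_i*a_i - m_i, d_{i+1} = (41 - m_{i+1}^2)/d_i, a_{i+1} = floor((a_0 + m_{i+1})/d_{i+1}):
  m_1 = 1*6 - 0 = 6, d_1 = (41 - 6^2)/1 = 5/1 = 5, a_1 = floor((6 + 6)/5) = 2.
  m_2 = 5*2 - 6 = 4, d_2 = (41 - 4^2)/5 = 25/5 = 5, a_2 = floor((6 + 4)/5) = 2.
  m_3 = 5*2 - 4 = 6, d_3 = (41 - 6^2)/5 = 5/5 = 1, a_3 = floor((6 + 6)/1) = 12.
  m_4 = 1*12 - 6 = 6, d_4 = (41 - 6^2)/1 = 5/1 = 5: (m_4, d_4) = (m_1, d_1) = (6, 5), so from here the quotients repeat a_1, ..., a_3; the period length is 3.
Hence the expansion of sqrt(41) is a_0 = 6 followed by the repeating block 2, 2, 12 (period 3).

[6; (2, 2, 12)]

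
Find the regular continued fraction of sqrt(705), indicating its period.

[26; (1, 1, 4, 3, 10, 3, 4, 1, 1, 52)]

Write x_i = (sqrt(705) + m_i)/d_i with (m_0, d_0) = (0, 1). a_0 = floor(sqrt(705)) = 26, since 26^2 = 676 <= 705 < 729 = 27^2.
Iterate m_{i+1} = d_i*a_i - m_i, d_{i+1} = (705 - m_{i+1}^2)/d_i, a_{i+1} = floor((a_0 + m_{i+1})/d_{i+1}):
  m_1 = 1*26 - 0 = 26, d_1 = (705 - 26^2)/1 = 29/1 = 29, a_1 = floor((26 + 26)/29) = 1.
  m_2 = 29*1 - 26 = 3, d_2 = (705 - 3^2)/29 = 696/29 = 24, a_2 = floor((26 + 3)/24) = 1.
  m_3 = 24*1 - 3 = 21, d_3 = (705 - 21^2)/24 = 264/24 = 11, a_3 = floor((26 + 21)/11) = 4.
  m_4 = 11*4 - 21 = 23, d_4 = (705 - 23^2)/11 = 176/11 = 16, a_4 = floor((26 + 23)/16) = 3.
  m_5 = 16*3 - 23 = 25, d_5 = (705 - 25^2)/16 = 80/16 = 5, a_5 = floor((26 + 25)/5) = 10.
  m_6 = 5*10 - 25 = 25, d_6 = (705 - 25^2)/5 = 80/5 = 16, a_6 = floor((26 + 25)/16) = 3.
  m_7 = 16*3 - 25 = 23, d_7 = (705 - 23^2)/16 = 176/16 = 11, a_7 = floor((26 + 23)/11) = 4.
  m_8 = 11*4 - 23 = 21, d_8 = (705 - 21^2)/11 = 264/11 = 24, a_8 = floor((26 + 21)/24) = 1.
  m_9 = 24*1 - 21 = 3, d_9 = (705 - 3^2)/24 = 696/24 = 29, a_9 = floor((26 + 3)/29) = 1.
  m_10 = 29*1 - 3 = 26, d_10 = (705 - 26^2)/29 = 29/29 = 1, a_10 = floor((26 + 26)/1) = 52.
  m_11 = 1*52 - 26 = 26, d_11 = (705 - 26^2)/1 = 29/1 = 29: (m_11, d_11) = (m_1, d_1) = (26, 29), so from here the quotients repeat a_1, ..., a_10; the period length is 10.
Hence the expansion of sqrt(705) is a_0 = 26 followed by the repeating block 1, 1, 4, 3, 10, 3, 4, 1, 1, 52 (period 10).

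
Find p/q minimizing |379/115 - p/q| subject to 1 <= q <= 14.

Expand x = 379/115 as a continued fraction with the Euclidean algorithm:
  379 = 3*115 + 34, so a_0 = 3.
  115 = 3*34 + 13, so a_1 = 3.
  34 = 2*13 + 8, so a_2 = 2.
  13 = 1*8 + 5, so a_3 = 1.
  8 = 1*5 + 3, so a_4 = 1.
  5 = 1*3 + 2, so a_5 = 1.
  3 = 1*2 + 1, so a_6 = 1.
  2 = 2*1 + 0, so a_7 = 2.
so x = [3; 3, 2, 1, 1, 1, 1, 2].
Convergents (p_i = a_i*p_{i-1} + p_{i-2}, q_i = a_i*q_{i-1} + q_{i-2} with p_{-2}=0, p_{-1}=1, q_{-2}=1, q_{-1}=0), until the denominator exceeds 14:
  i=0: a_0=3, p_0 = 3*1 + 0 = 3, q_0 = 3*0 + 1 = 1.
  i=1: a_1=3, p_1 = 3*3 + 1 = 10, q_1 = 3*1 + 0 = 3.
  i=2: a_2=2, p_2 = 2*10 + 3 = 23, q_2 = 2*3 + 1 = 7.
  i=3: a_3=1, p_3 = 1*23 + 10 = 33, q_3 = 1*7 + 3 = 10.
  i=4: a_4=1, p_4 = 1*33 + 23 = 56, q_4 = 1*10 + 7 = 17.
q_4 = 17 > 14, so the last convergent with denominator <= 14 is p_3/q_3 = 33/10.
The closest fraction with denominator <= 14 is either p_3/q_3 or the intermediate fraction (k*p_3 + p_2)/(k*q_3 + q_2) with the largest k >= 1 whose denominator stays <= 14; these approach x as k grows, and every other convergent or intermediate fraction in range is farther away.
Largest k: floor((14 - q_2)/q_3) = floor((14 - 7)/10) = 0.
Since k = 0, no intermediate fraction beyond p_3/q_3 has denominator <= 14, so the convergent 33/10 is the closest (its error is |379*10 - 33*115|/(115*10) = 5/1150).

33/10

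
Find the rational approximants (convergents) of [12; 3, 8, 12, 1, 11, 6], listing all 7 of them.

Using the convergent recurrence p_i = a_i*p_{i-1} + p_{i-2}, q_i = a_i*q_{i-1} + q_{i-2} with p_{-2}=0, p_{-1}=1, q_{-2}=1, q_{-1}=0:
  i=0: a_0=12, p_0 = 12*1 + 0 = 12, q_0 = 12*0 + 1 = 1.
  i=1: a_1=3, p_1 = 3*12 + 1 = 37, q_1 = 3*1 + 0 = 3.
  i=2: a_2=8, p_2 = 8*37 + 12 = 308, q_2 = 8*3 + 1 = 25.
  i=3: a_3=12, p_3 = 12*308 + 37 = 3733, q_3 = 12*25 + 3 = 303.
  i=4: a_4=1, p_4 = 1*3733 + 308 = 4041, q_4 = 1*303 + 25 = 328.
  i=5: a_5=11, p_5 = 11*4041 + 3733 = 48184, q_5 = 11*328 + 303 = 3911.
  i=6: a_6=6, p_6 = 6*48184 + 4041 = 293145, q_6 = 6*3911 + 328 = 23794.

12/1, 37/3, 308/25, 3733/303, 4041/328, 48184/3911, 293145/23794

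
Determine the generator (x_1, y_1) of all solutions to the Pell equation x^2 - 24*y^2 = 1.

(x, y) = (5, 1)

First expand sqrt(24) as a continued fraction. With x_i = (sqrt(24) + m_i)/d_i and (m_0, d_0) = (0, 1): a_0 = floor(sqrt(24)) = 4, since 4^2 = 16 <= 24 < 25 = 5^2.
Iterate m_{i+1} = d_i*a_i - m_i, d_{i+1} = (24 - m_{i+1}^2)/d_i, a_{i+1} = floor((a_0 + m_{i+1})/d_{i+1}):
  m_1 = 1*4 - 0 = 4, d_1 = (24 - 4^2)/1 = 8/1 = 8, a_1 = floor((4 + 4)/8) = 1.
  m_2 = 8*1 - 4 = 4, d_2 = (24 - 4^2)/8 = 8/8 = 1, a_2 = floor((4 + 4)/1) = 8.
  m_3 = 1*8 - 4 = 4, d_3 = (24 - 4^2)/1 = 8/1 = 8: (m_3, d_3) = (m_1, d_1) = (4, 8), so from here the quotients repeat a_1, a_2; the period length is 2.
So sqrt(24) = [4; (1, 8)] with period length k = 2.
k is even, so the fundamental solution of x^2 - 24y^2 = 1 is (p_{k-1}, q_{k-1}) = (p_1, q_1); compute convergents through index 1.
Convergents (p_i = a_i*p_{i-1} + p_{i-2}, q_i = a_i*q_{i-1} + q_{i-2} with p_{-2}=0, p_{-1}=1, q_{-2}=1, q_{-1}=0):
  i=0: a_0=4, p_0 = 4*1 + 0 = 4, q_0 = 4*0 + 1 = 1.
  i=1: a_1=1, p_1 = 1*4 + 1 = 5, q_1 = 1*1 + 0 = 1.
Check: 5^2 - 24*1^2 = 25 - 24 = 1, so (x, y) = (5, 1) solves the equation, and by the theorem it is the least positive solution.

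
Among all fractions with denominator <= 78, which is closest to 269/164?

41/25

Expand x = 269/164 as a continued fraction with the Euclidean algorithm:
  269 = 1*164 + 105, so a_0 = 1.
  164 = 1*105 + 59, so a_1 = 1.
  105 = 1*59 + 46, so a_2 = 1.
  59 = 1*46 + 13, so a_3 = 1.
  46 = 3*13 + 7, so a_4 = 3.
  13 = 1*7 + 6, so a_5 = 1.
  7 = 1*6 + 1, so a_6 = 1.
  6 = 6*1 + 0, so a_7 = 6.
so x = [1; 1, 1, 1, 3, 1, 1, 6].
Convergents (p_i = a_i*p_{i-1} + p_{i-2}, q_i = a_i*q_{i-1} + q_{i-2} with p_{-2}=0, p_{-1}=1, q_{-2}=1, q_{-1}=0), until the denominator exceeds 78:
  i=0: a_0=1, p_0 = 1*1 + 0 = 1, q_0 = 1*0 + 1 = 1.
  i=1: a_1=1, p_1 = 1*1 + 1 = 2, q_1 = 1*1 + 0 = 1.
  i=2: a_2=1, p_2 = 1*2 + 1 = 3, q_2 = 1*1 + 1 = 2.
  i=3: a_3=1, p_3 = 1*3 + 2 = 5, q_3 = 1*2 + 1 = 3.
  i=4: a_4=3, p_4 = 3*5 + 3 = 18, q_4 = 3*3 + 2 = 11.
  i=5: a_5=1, p_5 = 1*18 + 5 = 23, q_5 = 1*11 + 3 = 14.
  i=6: a_6=1, p_6 = 1*23 + 18 = 41, q_6 = 1*14 + 11 = 25.
  i=7: a_7=6, p_7 = 6*41 + 23 = 269, q_7 = 6*25 + 14 = 164.
q_7 = 164 > 78, so the last convergent with denominator <= 78 is p_6/q_6 = 41/25.
The closest fraction with denominator <= 78 is either p_6/q_6 or the intermediate fraction (k*p_6 + p_5)/(k*q_6 + q_5) with the largest k >= 1 whose denominator stays <= 78; these approach x as k grows, and every other convergent or intermediate fraction in range is farther away.
Largest k: floor((78 - q_5)/q_6) = floor((78 - 14)/25) = 2.
That gives (2*41 + 23)/(2*25 + 14) = 105/64.
Compare the errors: |x - 41/25| = |269*25 - 41*164|/(164*25) = 1/4100, and |x - 105/64| = |269*64 - 105*164|/(164*64) = 4/10496.
Cross-multiplying, 1*10496 = 10496 < 16400 = 4*4100, so 1/4100 is smaller: the convergent 41/25 is closer to x than 105/64.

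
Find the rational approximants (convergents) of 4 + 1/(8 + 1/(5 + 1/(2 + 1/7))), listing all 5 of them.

4/1, 33/8, 169/41, 371/90, 2766/671

Using the convergent recurrence p_i = a_i*p_{i-1} + p_{i-2}, q_i = a_i*q_{i-1} + q_{i-2} with p_{-2}=0, p_{-1}=1, q_{-2}=1, q_{-1}=0:
  i=0: a_0=4, p_0 = 4*1 + 0 = 4, q_0 = 4*0 + 1 = 1.
  i=1: a_1=8, p_1 = 8*4 + 1 = 33, q_1 = 8*1 + 0 = 8.
  i=2: a_2=5, p_2 = 5*33 + 4 = 169, q_2 = 5*8 + 1 = 41.
  i=3: a_3=2, p_3 = 2*169 + 33 = 371, q_3 = 2*41 + 8 = 90.
  i=4: a_4=7, p_4 = 7*371 + 169 = 2766, q_4 = 7*90 + 41 = 671.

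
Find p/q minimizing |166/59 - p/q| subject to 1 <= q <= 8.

14/5

Expand x = 166/59 as a continued fraction with the Euclidean algorithm:
  166 = 2*59 + 48, so a_0 = 2.
  59 = 1*48 + 11, so a_1 = 1.
  48 = 4*11 + 4, so a_2 = 4.
  11 = 2*4 + 3, so a_3 = 2.
  4 = 1*3 + 1, so a_4 = 1.
  3 = 3*1 + 0, so a_5 = 3.
so x = [2; 1, 4, 2, 1, 3].
Convergents (p_i = a_i*p_{i-1} + p_{i-2}, q_i = a_i*q_{i-1} + q_{i-2} with p_{-2}=0, p_{-1}=1, q_{-2}=1, q_{-1}=0), until the denominator exceeds 8:
  i=0: a_0=2, p_0 = 2*1 + 0 = 2, q_0 = 2*0 + 1 = 1.
  i=1: a_1=1, p_1 = 1*2 + 1 = 3, q_1 = 1*1 + 0 = 1.
  i=2: a_2=4, p_2 = 4*3 + 2 = 14, q_2 = 4*1 + 1 = 5.
  i=3: a_3=2, p_3 = 2*14 + 3 = 31, q_3 = 2*5 + 1 = 11.
q_3 = 11 > 8, so the last convergent with denominator <= 8 is p_2/q_2 = 14/5.
The closest fraction with denominator <= 8 is either p_2/q_2 or the intermediate fraction (k*p_2 + p_1)/(k*q_2 + q_1) with the largest k >= 1 whose denominator stays <= 8; these approach x as k grows, and every other convergent or intermediate fraction in range is farther away.
Largest k: floor((8 - q_1)/q_2) = floor((8 - 1)/5) = 1.
That gives (1*14 + 3)/(1*5 + 1) = 17/6.
Compare the errors: |x - 14/5| = |166*5 - 14*59|/(59*5) = 4/295, and |x - 17/6| = |166*6 - 17*59|/(59*6) = 7/354.
Cross-multiplying, 4*354 = 1416 < 2065 = 7*295, so 4/295 is smaller: the convergent 14/5 is closer to x than 17/6.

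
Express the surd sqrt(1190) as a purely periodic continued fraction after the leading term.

[34; (2, 68)]

Write x_i = (sqrt(1190) + m_i)/d_i with (m_0, d_0) = (0, 1). a_0 = floor(sqrt(1190)) = 34, since 34^2 = 1156 <= 1190 < 1225 = 35^2.
Iterate m_{i+1} = d_i*a_i - m_i, d_{i+1} = (1190 - m_{i+1}^2)/d_i, a_{i+1} = floor((a_0 + m_{i+1})/d_{i+1}):
  m_1 = 1*34 - 0 = 34, d_1 = (1190 - 34^2)/1 = 34/1 = 34, a_1 = floor((34 + 34)/34) = 2.
  m_2 = 34*2 - 34 = 34, d_2 = (1190 - 34^2)/34 = 34/34 = 1, a_2 = floor((34 + 34)/1) = 68.
  m_3 = 1*68 - 34 = 34, d_3 = (1190 - 34^2)/1 = 34/1 = 34: (m_3, d_3) = (m_1, d_1) = (34, 34), so from here the quotients repeat a_1, a_2; the period length is 2.
Hence the expansion of sqrt(1190) is a_0 = 34 followed by the repeating block 2, 68 (period 2).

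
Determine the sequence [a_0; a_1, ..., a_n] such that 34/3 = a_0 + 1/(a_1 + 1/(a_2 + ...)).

[11; 3]

Run the Euclidean algorithm on 34 and 3; the successive quotients are the partial quotients a_0, a_1, ... (each step inverts the fractional part left over by the previous one):
  34 = 11*3 + 1, so a_0 = 11.
  3 = 3*1 + 0, so a_1 = 3.
The remainder reaches 0 after 2 divisions, so the expansion has 2 partial quotients, read off in order.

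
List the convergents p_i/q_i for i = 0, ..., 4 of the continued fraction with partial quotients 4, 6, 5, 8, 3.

Using the convergent recurrence p_i = a_i*p_{i-1} + p_{i-2}, q_i = a_i*q_{i-1} + q_{i-2} with p_{-2}=0, p_{-1}=1, q_{-2}=1, q_{-1}=0:
  i=0: a_0=4, p_0 = 4*1 + 0 = 4, q_0 = 4*0 + 1 = 1.
  i=1: a_1=6, p_1 = 6*4 + 1 = 25, q_1 = 6*1 + 0 = 6.
  i=2: a_2=5, p_2 = 5*25 + 4 = 129, q_2 = 5*6 + 1 = 31.
  i=3: a_3=8, p_3 = 8*129 + 25 = 1057, q_3 = 8*31 + 6 = 254.
  i=4: a_4=3, p_4 = 3*1057 + 129 = 3300, q_4 = 3*254 + 31 = 793.

4/1, 25/6, 129/31, 1057/254, 3300/793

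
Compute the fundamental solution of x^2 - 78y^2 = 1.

First expand sqrt(78) as a continued fraction. With x_i = (sqrt(78) + m_i)/d_i and (m_0, d_0) = (0, 1): a_0 = floor(sqrt(78)) = 8, since 8^2 = 64 <= 78 < 81 = 9^2.
Iterate m_{i+1} = d_i*a_i - m_i, d_{i+1} = (78 - m_{i+1}^2)/d_i, a_{i+1} = floor((a_0 + m_{i+1})/d_{i+1}):
  m_1 = 1*8 - 0 = 8, d_1 = (78 - 8^2)/1 = 14/1 = 14, a_1 = floor((8 + 8)/14) = 1.
  m_2 = 14*1 - 8 = 6, d_2 = (78 - 6^2)/14 = 42/14 = 3, a_2 = floor((8 + 6)/3) = 4.
  m_3 = 3*4 - 6 = 6, d_3 = (78 - 6^2)/3 = 42/3 = 14, a_3 = floor((8 + 6)/14) = 1.
  m_4 = 14*1 - 6 = 8, d_4 = (78 - 8^2)/14 = 14/14 = 1, a_4 = floor((8 + 8)/1) = 16.
  m_5 = 1*16 - 8 = 8, d_5 = (78 - 8^2)/1 = 14/1 = 14: (m_5, d_5) = (m_1, d_1) = (8, 14), so from here the quotients repeat a_1, ..., a_4; the period length is 4.
So sqrt(78) = [8; (1, 4, 1, 16)] with period length k = 4.
k is even, so the fundamental solution of x^2 - 78y^2 = 1 is (p_{k-1}, q_{k-1}) = (p_3, q_3); compute convergents through index 3.
Convergents (p_i = a_i*p_{i-1} + p_{i-2}, q_i = a_i*q_{i-1} + q_{i-2} with p_{-2}=0, p_{-1}=1, q_{-2}=1, q_{-1}=0):
  i=0: a_0=8, p_0 = 8*1 + 0 = 8, q_0 = 8*0 + 1 = 1.
  i=1: a_1=1, p_1 = 1*8 + 1 = 9, q_1 = 1*1 + 0 = 1.
  i=2: a_2=4, p_2 = 4*9 + 8 = 44, q_2 = 4*1 + 1 = 5.
  i=3: a_3=1, p_3 = 1*44 + 9 = 53, q_3 = 1*5 + 1 = 6.
Check: 53^2 - 78*6^2 = 2809 - 2808 = 1, so (x, y) = (53, 6) solves the equation, and by the theorem it is the least positive solution.

(x, y) = (53, 6)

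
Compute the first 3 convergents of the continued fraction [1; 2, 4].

Using the convergent recurrence p_i = a_i*p_{i-1} + p_{i-2}, q_i = a_i*q_{i-1} + q_{i-2} with p_{-2}=0, p_{-1}=1, q_{-2}=1, q_{-1}=0:
  i=0: a_0=1, p_0 = 1*1 + 0 = 1, q_0 = 1*0 + 1 = 1.
  i=1: a_1=2, p_1 = 2*1 + 1 = 3, q_1 = 2*1 + 0 = 2.
  i=2: a_2=4, p_2 = 4*3 + 1 = 13, q_2 = 4*2 + 1 = 9.

1/1, 3/2, 13/9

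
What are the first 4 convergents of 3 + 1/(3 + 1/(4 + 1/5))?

3/1, 10/3, 43/13, 225/68

Using the convergent recurrence p_i = a_i*p_{i-1} + p_{i-2}, q_i = a_i*q_{i-1} + q_{i-2} with p_{-2}=0, p_{-1}=1, q_{-2}=1, q_{-1}=0:
  i=0: a_0=3, p_0 = 3*1 + 0 = 3, q_0 = 3*0 + 1 = 1.
  i=1: a_1=3, p_1 = 3*3 + 1 = 10, q_1 = 3*1 + 0 = 3.
  i=2: a_2=4, p_2 = 4*10 + 3 = 43, q_2 = 4*3 + 1 = 13.
  i=3: a_3=5, p_3 = 5*43 + 10 = 225, q_3 = 5*13 + 3 = 68.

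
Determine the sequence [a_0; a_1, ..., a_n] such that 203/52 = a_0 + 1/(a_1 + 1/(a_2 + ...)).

[3; 1, 9, 2, 2]

Run the Euclidean algorithm on 203 and 52; the successive quotients are the partial quotients a_0, a_1, ... (each step inverts the fractional part left over by the previous one):
  203 = 3*52 + 47, so a_0 = 3.
  52 = 1*47 + 5, so a_1 = 1.
  47 = 9*5 + 2, so a_2 = 9.
  5 = 2*2 + 1, so a_3 = 2.
  2 = 2*1 + 0, so a_4 = 2.
The remainder reaches 0 after 5 divisions, so the expansion has 5 partial quotients, read off in order.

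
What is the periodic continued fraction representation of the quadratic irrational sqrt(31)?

Write x_i = (sqrt(31) + m_i)/d_i with (m_0, d_0) = (0, 1). a_0 = floor(sqrt(31)) = 5, since 5^2 = 25 <= 31 < 36 = 6^2.
Iterate m_{i+1} = d_i*a_i - m_i, d_{i+1} = (31 - m_{i+1}^2)/d_i, a_{i+1} = floor((a_0 + m_{i+1})/d_{i+1}):
  m_1 = 1*5 - 0 = 5, d_1 = (31 - 5^2)/1 = 6/1 = 6, a_1 = floor((5 + 5)/6) = 1.
  m_2 = 6*1 - 5 = 1, d_2 = (31 - 1^2)/6 = 30/6 = 5, a_2 = floor((5 + 1)/5) = 1.
  m_3 = 5*1 - 1 = 4, d_3 = (31 - 4^2)/5 = 15/5 = 3, a_3 = floor((5 + 4)/3) = 3.
  m_4 = 3*3 - 4 = 5, d_4 = (31 - 5^2)/3 = 6/3 = 2, a_4 = floor((5 + 5)/2) = 5.
  m_5 = 2*5 - 5 = 5, d_5 = (31 - 5^2)/2 = 6/2 = 3, a_5 = floor((5 + 5)/3) = 3.
  m_6 = 3*3 - 5 = 4, d_6 = (31 - 4^2)/3 = 15/3 = 5, a_6 = floor((5 + 4)/5) = 1.
  m_7 = 5*1 - 4 = 1, d_7 = (31 - 1^2)/5 = 30/5 = 6, a_7 = floor((5 + 1)/6) = 1.
  m_8 = 6*1 - 1 = 5, d_8 = (31 - 5^2)/6 = 6/6 = 1, a_8 = floor((5 + 5)/1) = 10.
  m_9 = 1*10 - 5 = 5, d_9 = (31 - 5^2)/1 = 6/1 = 6: (m_9, d_9) = (m_1, d_1) = (5, 6), so from here the quotients repeat a_1, ..., a_8; the period length is 8.
Hence the expansion of sqrt(31) is a_0 = 5 followed by the repeating block 1, 1, 3, 5, 3, 1, 1, 10 (period 8).

[5; (1, 1, 3, 5, 3, 1, 1, 10)]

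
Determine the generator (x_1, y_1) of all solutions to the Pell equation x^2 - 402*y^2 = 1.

First expand sqrt(402) as a continued fraction. With x_i = (sqrt(402) + m_i)/d_i and (m_0, d_0) = (0, 1): a_0 = floor(sqrt(402)) = 20, since 20^2 = 400 <= 402 < 441 = 21^2.
Iterate m_{i+1} = d_i*a_i - m_i, d_{i+1} = (402 - m_{i+1}^2)/d_i, a_{i+1} = floor((a_0 + m_{i+1})/d_{i+1}):
  m_1 = 1*20 - 0 = 20, d_1 = (402 - 20^2)/1 = 2/1 = 2, a_1 = floor((20 + 20)/2) = 20.
  m_2 = 2*20 - 20 = 20, d_2 = (402 - 20^2)/2 = 2/2 = 1, a_2 = floor((20 + 20)/1) = 40.
  m_3 = 1*40 - 20 = 20, d_3 = (402 - 20^2)/1 = 2/1 = 2: (m_3, d_3) = (m_1, d_1) = (20, 2), so from here the quotients repeat a_1, a_2; the period length is 2.
So sqrt(402) = [20; (20, 40)] with period length k = 2.
k is even, so the fundamental solution of x^2 - 402y^2 = 1 is (p_{k-1}, q_{k-1}) = (p_1, q_1); compute convergents through index 1.
Convergents (p_i = a_i*p_{i-1} + p_{i-2}, q_i = a_i*q_{i-1} + q_{i-2} with p_{-2}=0, p_{-1}=1, q_{-2}=1, q_{-1}=0):
  i=0: a_0=20, p_0 = 20*1 + 0 = 20, q_0 = 20*0 + 1 = 1.
  i=1: a_1=20, p_1 = 20*20 + 1 = 401, q_1 = 20*1 + 0 = 20.
Check: 401^2 - 402*20^2 = 160801 - 160800 = 1, so (x, y) = (401, 20) solves the equation, and by the theorem it is the least positive solution.

(x, y) = (401, 20)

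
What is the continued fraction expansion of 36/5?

Run the Euclidean algorithm on 36 and 5; the successive quotients are the partial quotients a_0, a_1, ... (each step inverts the fractional part left over by the previous one):
  36 = 7*5 + 1, so a_0 = 7.
  5 = 5*1 + 0, so a_1 = 5.
The remainder reaches 0 after 2 divisions, so the expansion has 2 partial quotients, read off in order.

[7; 5]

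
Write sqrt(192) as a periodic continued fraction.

Write x_i = (sqrt(192) + m_i)/d_i with (m_0, d_0) = (0, 1). a_0 = floor(sqrt(192)) = 13, since 13^2 = 169 <= 192 < 196 = 14^2.
Iterate m_{i+1} = d_i*a_i - m_i, d_{i+1} = (192 - m_{i+1}^2)/d_i, a_{i+1} = floor((a_0 + m_{i+1})/d_{i+1}):
  m_1 = 1*13 - 0 = 13, d_1 = (192 - 13^2)/1 = 23/1 = 23, a_1 = floor((13 + 13)/23) = 1.
  m_2 = 23*1 - 13 = 10, d_2 = (192 - 10^2)/23 = 92/23 = 4, a_2 = floor((13 + 10)/4) = 5.
  m_3 = 4*5 - 10 = 10, d_3 = (192 - 10^2)/4 = 92/4 = 23, a_3 = floor((13 + 10)/23) = 1.
  m_4 = 23*1 - 10 = 13, d_4 = (192 - 13^2)/23 = 23/23 = 1, a_4 = floor((13 + 13)/1) = 26.
  m_5 = 1*26 - 13 = 13, d_5 = (192 - 13^2)/1 = 23/1 = 23: (m_5, d_5) = (m_1, d_1) = (13, 23), so from here the quotients repeat a_1, ..., a_4; the period length is 4.
Hence the expansion of sqrt(192) is a_0 = 13 followed by the repeating block 1, 5, 1, 26 (period 4).

[13; (1, 5, 1, 26)]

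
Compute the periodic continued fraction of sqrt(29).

Write x_i = (sqrt(29) + m_i)/d_i with (m_0, d_0) = (0, 1). a_0 = floor(sqrt(29)) = 5, since 5^2 = 25 <= 29 < 36 = 6^2.
Iterate m_{i+1} = d_i*a_i - m_i, d_{i+1} = (29 - m_{i+1}^2)/d_i, a_{i+1} = floor((a_0 + m_{i+1})/d_{i+1}):
  m_1 = 1*5 - 0 = 5, d_1 = (29 - 5^2)/1 = 4/1 = 4, a_1 = floor((5 + 5)/4) = 2.
  m_2 = 4*2 - 5 = 3, d_2 = (29 - 3^2)/4 = 20/4 = 5, a_2 = floor((5 + 3)/5) = 1.
  m_3 = 5*1 - 3 = 2, d_3 = (29 - 2^2)/5 = 25/5 = 5, a_3 = floor((5 + 2)/5) = 1.
  m_4 = 5*1 - 2 = 3, d_4 = (29 - 3^2)/5 = 20/5 = 4, a_4 = floor((5 + 3)/4) = 2.
  m_5 = 4*2 - 3 = 5, d_5 = (29 - 5^2)/4 = 4/4 = 1, a_5 = floor((5 + 5)/1) = 10.
  m_6 = 1*10 - 5 = 5, d_6 = (29 - 5^2)/1 = 4/1 = 4: (m_6, d_6) = (m_1, d_1) = (5, 4), so from here the quotients repeat a_1, ..., a_5; the period length is 5.
Hence the expansion of sqrt(29) is a_0 = 5 followed by the repeating block 2, 1, 1, 2, 10 (period 5).

[5; (2, 1, 1, 2, 10)]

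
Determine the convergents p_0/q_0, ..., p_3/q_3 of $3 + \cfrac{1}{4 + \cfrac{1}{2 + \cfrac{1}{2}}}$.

Using the convergent recurrence p_i = a_i*p_{i-1} + p_{i-2}, q_i = a_i*q_{i-1} + q_{i-2} with p_{-2}=0, p_{-1}=1, q_{-2}=1, q_{-1}=0:
  i=0: a_0=3, p_0 = 3*1 + 0 = 3, q_0 = 3*0 + 1 = 1.
  i=1: a_1=4, p_1 = 4*3 + 1 = 13, q_1 = 4*1 + 0 = 4.
  i=2: a_2=2, p_2 = 2*13 + 3 = 29, q_2 = 2*4 + 1 = 9.
  i=3: a_3=2, p_3 = 2*29 + 13 = 71, q_3 = 2*9 + 4 = 22.

3/1, 13/4, 29/9, 71/22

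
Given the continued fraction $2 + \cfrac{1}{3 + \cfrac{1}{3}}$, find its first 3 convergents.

Using the convergent recurrence p_i = a_i*p_{i-1} + p_{i-2}, q_i = a_i*q_{i-1} + q_{i-2} with p_{-2}=0, p_{-1}=1, q_{-2}=1, q_{-1}=0:
  i=0: a_0=2, p_0 = 2*1 + 0 = 2, q_0 = 2*0 + 1 = 1.
  i=1: a_1=3, p_1 = 3*2 + 1 = 7, q_1 = 3*1 + 0 = 3.
  i=2: a_2=3, p_2 = 3*7 + 2 = 23, q_2 = 3*3 + 1 = 10.

2/1, 7/3, 23/10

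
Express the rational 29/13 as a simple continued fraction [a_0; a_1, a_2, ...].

Run the Euclidean algorithm on 29 and 13; the successive quotients are the partial quotients a_0, a_1, ... (each step inverts the fractional part left over by the previous one):
  29 = 2*13 + 3, so a_0 = 2.
  13 = 4*3 + 1, so a_1 = 4.
  3 = 3*1 + 0, so a_2 = 3.
The remainder reaches 0 after 3 divisions, so the expansion has 3 partial quotients, read off in order.

[2; 4, 3]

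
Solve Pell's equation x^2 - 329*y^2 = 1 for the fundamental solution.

First expand sqrt(329) as a continued fraction. With x_i = (sqrt(329) + m_i)/d_i and (m_0, d_0) = (0, 1): a_0 = floor(sqrt(329)) = 18, since 18^2 = 324 <= 329 < 361 = 19^2.
Iterate m_{i+1} = d_i*a_i - m_i, d_{i+1} = (329 - m_{i+1}^2)/d_i, a_{i+1} = floor((a_0 + m_{i+1})/d_{i+1}):
  m_1 = 1*18 - 0 = 18, d_1 = (329 - 18^2)/1 = 5/1 = 5, a_1 = floor((18 + 18)/5) = 7.
  m_2 = 5*7 - 18 = 17, d_2 = (329 - 17^2)/5 = 40/5 = 8, a_2 = floor((18 + 17)/8) = 4.
  m_3 = 8*4 - 17 = 15, d_3 = (329 - 15^2)/8 = 104/8 = 13, a_3 = floor((18 + 15)/13) = 2.
  m_4 = 13*2 - 15 = 11, d_4 = (329 - 11^2)/13 = 208/13 = 16, a_4 = floor((18 + 11)/16) = 1.
  m_5 = 16*1 - 11 = 5, d_5 = (329 - 5^2)/16 = 304/16 = 19, a_5 = floor((18 + 5)/19) = 1.
  m_6 = 19*1 - 5 = 14, d_6 = (329 - 14^2)/19 = 133/19 = 7, a_6 = floor((18 + 14)/7) = 4.
  m_7 = 7*4 - 14 = 14, d_7 = (329 - 14^2)/7 = 133/7 = 19, a_7 = floor((18 + 14)/19) = 1.
  m_8 = 19*1 - 14 = 5, d_8 = (329 - 5^2)/19 = 304/19 = 16, a_8 = floor((18 + 5)/16) = 1.
  m_9 = 16*1 - 5 = 11, d_9 = (329 - 11^2)/16 = 208/16 = 13, a_9 = floor((18 + 11)/13) = 2.
  m_10 = 13*2 - 11 = 15, d_10 = (329 - 15^2)/13 = 104/13 = 8, a_10 = floor((18 + 15)/8) = 4.
  m_11 = 8*4 - 15 = 17, d_11 = (329 - 17^2)/8 = 40/8 = 5, a_11 = floor((18 + 17)/5) = 7.
  m_12 = 5*7 - 17 = 18, d_12 = (329 - 18^2)/5 = 5/5 = 1, a_12 = floor((18 + 18)/1) = 36.
  m_13 = 1*36 - 18 = 18, d_13 = (329 - 18^2)/1 = 5/1 = 5: (m_13, d_13) = (m_1, d_1) = (18, 5), so from here the quotients repeat a_1, ..., a_12; the period length is 12.
So sqrt(329) = [18; (7, 4, 2, 1, 1, 4, 1, 1, 2, 4, 7, 36)] with period length k = 12.
k is even, so the fundamental solution of x^2 - 329y^2 = 1 is (p_{k-1}, q_{k-1}) = (p_11, q_11); compute convergents through index 11.
Convergents (p_i = a_i*p_{i-1} + p_{i-2}, q_i = a_i*q_{i-1} + q_{i-2} with p_{-2}=0, p_{-1}=1, q_{-2}=1, q_{-1}=0):
  i=0: a_0=18, p_0 = 18*1 + 0 = 18, q_0 = 18*0 + 1 = 1.
  i=1: a_1=7, p_1 = 7*18 + 1 = 127, q_1 = 7*1 + 0 = 7.
  i=2: a_2=4, p_2 = 4*127 + 18 = 526, q_2 = 4*7 + 1 = 29.
  i=3: a_3=2, p_3 = 2*526 + 127 = 1179, q_3 = 2*29 + 7 = 65.
  i=4: a_4=1, p_4 = 1*1179 + 526 = 1705, q_4 = 1*65 + 29 = 94.
  i=5: a_5=1, p_5 = 1*1705 + 1179 = 2884, q_5 = 1*94 + 65 = 159.
  i=6: a_6=4, p_6 = 4*2884 + 1705 = 13241, q_6 = 4*159 + 94 = 730.
  i=7: a_7=1, p_7 = 1*13241 + 2884 = 16125, q_7 = 1*730 + 159 = 889.
  i=8: a_8=1, p_8 = 1*16125 + 13241 = 29366, q_8 = 1*889 + 730 = 1619.
  i=9: a_9=2, p_9 = 2*29366 + 16125 = 74857, q_9 = 2*1619 + 889 = 4127.
  i=10: a_10=4, p_10 = 4*74857 + 29366 = 328794, q_10 = 4*4127 + 1619 = 18127.
  i=11: a_11=7, p_11 = 7*328794 + 74857 = 2376415, q_11 = 7*18127 + 4127 = 131016.
Check: 2376415^2 - 329*131016^2 = 5647348252225 - 5647348252224 = 1, so (x, y) = (2376415, 131016) solves the equation, and by the theorem it is the least positive solution.

(x, y) = (2376415, 131016)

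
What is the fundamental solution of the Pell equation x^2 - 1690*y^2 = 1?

First expand sqrt(1690) as a continued fraction. With x_i = (sqrt(1690) + m_i)/d_i and (m_0, d_0) = (0, 1): a_0 = floor(sqrt(1690)) = 41, since 41^2 = 1681 <= 1690 < 1764 = 42^2.
Iterate m_{i+1} = d_i*a_i - m_i, d_{i+1} = (1690 - m_{i+1}^2)/d_i, a_{i+1} = floor((a_0 + m_{i+1})/d_{i+1}):
  m_1 = 1*41 - 0 = 41, d_1 = (1690 - 41^2)/1 = 9/1 = 9, a_1 = floor((41 + 41)/9) = 9.
  m_2 = 9*9 - 41 = 40, d_2 = (1690 - 40^2)/9 = 90/9 = 10, a_2 = floor((41 + 40)/10) = 8.
  m_3 = 10*8 - 40 = 40, d_3 = (1690 - 40^2)/10 = 90/10 = 9, a_3 = floor((41 + 40)/9) = 9.
  m_4 = 9*9 - 40 = 41, d_4 = (1690 - 41^2)/9 = 9/9 = 1, a_4 = floor((41 + 41)/1) = 82.
  m_5 = 1*82 - 41 = 41, d_5 = (1690 - 41^2)/1 = 9/1 = 9: (m_5, d_5) = (m_1, d_1) = (41, 9), so from here the quotients repeat a_1, ..., a_4; the period length is 4.
So sqrt(1690) = [41; (9, 8, 9, 82)] with period length k = 4.
k is even, so the fundamental solution of x^2 - 1690y^2 = 1 is (p_{k-1}, q_{k-1}) = (p_3, q_3); compute convergents through index 3.
Convergents (p_i = a_i*p_{i-1} + p_{i-2}, q_i = a_i*q_{i-1} + q_{i-2} with p_{-2}=0, p_{-1}=1, q_{-2}=1, q_{-1}=0):
  i=0: a_0=41, p_0 = 41*1 + 0 = 41, q_0 = 41*0 + 1 = 1.
  i=1: a_1=9, p_1 = 9*41 + 1 = 370, q_1 = 9*1 + 0 = 9.
  i=2: a_2=8, p_2 = 8*370 + 41 = 3001, q_2 = 8*9 + 1 = 73.
  i=3: a_3=9, p_3 = 9*3001 + 370 = 27379, q_3 = 9*73 + 9 = 666.
Check: 27379^2 - 1690*666^2 = 749609641 - 749609640 = 1, so (x, y) = (27379, 666) solves the equation, and by the theorem it is the least positive solution.

(x, y) = (27379, 666)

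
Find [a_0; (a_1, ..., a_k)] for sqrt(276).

[16; (1, 1, 1, 1, 2, 2, 2, 1, 1, 1, 1, 32)]

Write x_i = (sqrt(276) + m_i)/d_i with (m_0, d_0) = (0, 1). a_0 = floor(sqrt(276)) = 16, since 16^2 = 256 <= 276 < 289 = 17^2.
Iterate m_{i+1} = d_i*a_i - m_i, d_{i+1} = (276 - m_{i+1}^2)/d_i, a_{i+1} = floor((a_0 + m_{i+1})/d_{i+1}):
  m_1 = 1*16 - 0 = 16, d_1 = (276 - 16^2)/1 = 20/1 = 20, a_1 = floor((16 + 16)/20) = 1.
  m_2 = 20*1 - 16 = 4, d_2 = (276 - 4^2)/20 = 260/20 = 13, a_2 = floor((16 + 4)/13) = 1.
  m_3 = 13*1 - 4 = 9, d_3 = (276 - 9^2)/13 = 195/13 = 15, a_3 = floor((16 + 9)/15) = 1.
  m_4 = 15*1 - 9 = 6, d_4 = (276 - 6^2)/15 = 240/15 = 16, a_4 = floor((16 + 6)/16) = 1.
  m_5 = 16*1 - 6 = 10, d_5 = (276 - 10^2)/16 = 176/16 = 11, a_5 = floor((16 + 10)/11) = 2.
  m_6 = 11*2 - 10 = 12, d_6 = (276 - 12^2)/11 = 132/11 = 12, a_6 = floor((16 + 12)/12) = 2.
  m_7 = 12*2 - 12 = 12, d_7 = (276 - 12^2)/12 = 132/12 = 11, a_7 = floor((16 + 12)/11) = 2.
  m_8 = 11*2 - 12 = 10, d_8 = (276 - 10^2)/11 = 176/11 = 16, a_8 = floor((16 + 10)/16) = 1.
  m_9 = 16*1 - 10 = 6, d_9 = (276 - 6^2)/16 = 240/16 = 15, a_9 = floor((16 + 6)/15) = 1.
  m_10 = 15*1 - 6 = 9, d_10 = (276 - 9^2)/15 = 195/15 = 13, a_10 = floor((16 + 9)/13) = 1.
  m_11 = 13*1 - 9 = 4, d_11 = (276 - 4^2)/13 = 260/13 = 20, a_11 = floor((16 + 4)/20) = 1.
  m_12 = 20*1 - 4 = 16, d_12 = (276 - 16^2)/20 = 20/20 = 1, a_12 = floor((16 + 16)/1) = 32.
  m_13 = 1*32 - 16 = 16, d_13 = (276 - 16^2)/1 = 20/1 = 20: (m_13, d_13) = (m_1, d_1) = (16, 20), so from here the quotients repeat a_1, ..., a_12; the period length is 12.
Hence the expansion of sqrt(276) is a_0 = 16 followed by the repeating block 1, 1, 1, 1, 2, 2, 2, 1, 1, 1, 1, 32 (period 12).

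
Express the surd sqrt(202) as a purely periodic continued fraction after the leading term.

Write x_i = (sqrt(202) + m_i)/d_i with (m_0, d_0) = (0, 1). a_0 = floor(sqrt(202)) = 14, since 14^2 = 196 <= 202 < 225 = 15^2.
Iterate m_{i+1} = d_i*a_i - m_i, d_{i+1} = (202 - m_{i+1}^2)/d_i, a_{i+1} = floor((a_0 + m_{i+1})/d_{i+1}):
  m_1 = 1*14 - 0 = 14, d_1 = (202 - 14^2)/1 = 6/1 = 6, a_1 = floor((14 + 14)/6) = 4.
  m_2 = 6*4 - 14 = 10, d_2 = (202 - 10^2)/6 = 102/6 = 17, a_2 = floor((14 + 10)/17) = 1.
  m_3 = 17*1 - 10 = 7, d_3 = (202 - 7^2)/17 = 153/17 = 9, a_3 = floor((14 + 7)/9) = 2.
  m_4 = 9*2 - 7 = 11, d_4 = (202 - 11^2)/9 = 81/9 = 9, a_4 = floor((14 + 11)/9) = 2.
  m_5 = 9*2 - 11 = 7, d_5 = (202 - 7^2)/9 = 153/9 = 17, a_5 = floor((14 + 7)/17) = 1.
  m_6 = 17*1 - 7 = 10, d_6 = (202 - 10^2)/17 = 102/17 = 6, a_6 = floor((14 + 10)/6) = 4.
  m_7 = 6*4 - 10 = 14, d_7 = (202 - 14^2)/6 = 6/6 = 1, a_7 = floor((14 + 14)/1) = 28.
  m_8 = 1*28 - 14 = 14, d_8 = (202 - 14^2)/1 = 6/1 = 6: (m_8, d_8) = (m_1, d_1) = (14, 6), so from here the quotients repeat a_1, ..., a_7; the period length is 7.
Hence the expansion of sqrt(202) is a_0 = 14 followed by the repeating block 4, 1, 2, 2, 1, 4, 28 (period 7).

[14; (4, 1, 2, 2, 1, 4, 28)]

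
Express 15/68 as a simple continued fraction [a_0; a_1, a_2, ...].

[0; 4, 1, 1, 7]

Run the Euclidean algorithm on 15 and 68; the successive quotients are the partial quotients a_0, a_1, ... (each step inverts the fractional part left over by the previous one):
  15 = 0*68 + 15, so a_0 = 0.
  68 = 4*15 + 8, so a_1 = 4.
  15 = 1*8 + 7, so a_2 = 1.
  8 = 1*7 + 1, so a_3 = 1.
  7 = 7*1 + 0, so a_4 = 7.
The remainder reaches 0 after 5 divisions, so the expansion has 5 partial quotients, read off in order.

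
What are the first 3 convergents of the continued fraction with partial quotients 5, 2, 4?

Using the convergent recurrence p_i = a_i*p_{i-1} + p_{i-2}, q_i = a_i*q_{i-1} + q_{i-2} with p_{-2}=0, p_{-1}=1, q_{-2}=1, q_{-1}=0:
  i=0: a_0=5, p_0 = 5*1 + 0 = 5, q_0 = 5*0 + 1 = 1.
  i=1: a_1=2, p_1 = 2*5 + 1 = 11, q_1 = 2*1 + 0 = 2.
  i=2: a_2=4, p_2 = 4*11 + 5 = 49, q_2 = 4*2 + 1 = 9.

5/1, 11/2, 49/9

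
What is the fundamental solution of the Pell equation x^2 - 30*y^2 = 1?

First expand sqrt(30) as a continued fraction. With x_i = (sqrt(30) + m_i)/d_i and (m_0, d_0) = (0, 1): a_0 = floor(sqrt(30)) = 5, since 5^2 = 25 <= 30 < 36 = 6^2.
Iterate m_{i+1} = d_i*a_i - m_i, d_{i+1} = (30 - m_{i+1}^2)/d_i, a_{i+1} = floor((a_0 + m_{i+1})/d_{i+1}):
  m_1 = 1*5 - 0 = 5, d_1 = (30 - 5^2)/1 = 5/1 = 5, a_1 = floor((5 + 5)/5) = 2.
  m_2 = 5*2 - 5 = 5, d_2 = (30 - 5^2)/5 = 5/5 = 1, a_2 = floor((5 + 5)/1) = 10.
  m_3 = 1*10 - 5 = 5, d_3 = (30 - 5^2)/1 = 5/1 = 5: (m_3, d_3) = (m_1, d_1) = (5, 5), so from here the quotients repeat a_1, a_2; the period length is 2.
So sqrt(30) = [5; (2, 10)] with period length k = 2.
k is even, so the fundamental solution of x^2 - 30y^2 = 1 is (p_{k-1}, q_{k-1}) = (p_1, q_1); compute convergents through index 1.
Convergents (p_i = a_i*p_{i-1} + p_{i-2}, q_i = a_i*q_{i-1} + q_{i-2} with p_{-2}=0, p_{-1}=1, q_{-2}=1, q_{-1}=0):
  i=0: a_0=5, p_0 = 5*1 + 0 = 5, q_0 = 5*0 + 1 = 1.
  i=1: a_1=2, p_1 = 2*5 + 1 = 11, q_1 = 2*1 + 0 = 2.
Check: 11^2 - 30*2^2 = 121 - 120 = 1, so (x, y) = (11, 2) solves the equation, and by the theorem it is the least positive solution.

(x, y) = (11, 2)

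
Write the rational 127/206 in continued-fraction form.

Run the Euclidean algorithm on 127 and 206; the successive quotients are the partial quotients a_0, a_1, ... (each step inverts the fractional part left over by the previous one):
  127 = 0*206 + 127, so a_0 = 0.
  206 = 1*127 + 79, so a_1 = 1.
  127 = 1*79 + 48, so a_2 = 1.
  79 = 1*48 + 31, so a_3 = 1.
  48 = 1*31 + 17, so a_4 = 1.
  31 = 1*17 + 14, so a_5 = 1.
  17 = 1*14 + 3, so a_6 = 1.
  14 = 4*3 + 2, so a_7 = 4.
  3 = 1*2 + 1, so a_8 = 1.
  2 = 2*1 + 0, so a_9 = 2.
The remainder reaches 0 after 10 divisions, so the expansion has 10 partial quotients, read off in order.

[0; 1, 1, 1, 1, 1, 1, 4, 1, 2]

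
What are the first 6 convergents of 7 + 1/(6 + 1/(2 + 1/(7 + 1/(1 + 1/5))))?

7/1, 43/6, 93/13, 694/97, 787/110, 4629/647

Using the convergent recurrence p_i = a_i*p_{i-1} + p_{i-2}, q_i = a_i*q_{i-1} + q_{i-2} with p_{-2}=0, p_{-1}=1, q_{-2}=1, q_{-1}=0:
  i=0: a_0=7, p_0 = 7*1 + 0 = 7, q_0 = 7*0 + 1 = 1.
  i=1: a_1=6, p_1 = 6*7 + 1 = 43, q_1 = 6*1 + 0 = 6.
  i=2: a_2=2, p_2 = 2*43 + 7 = 93, q_2 = 2*6 + 1 = 13.
  i=3: a_3=7, p_3 = 7*93 + 43 = 694, q_3 = 7*13 + 6 = 97.
  i=4: a_4=1, p_4 = 1*694 + 93 = 787, q_4 = 1*97 + 13 = 110.
  i=5: a_5=5, p_5 = 5*787 + 694 = 4629, q_5 = 5*110 + 97 = 647.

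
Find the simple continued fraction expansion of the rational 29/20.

Run the Euclidean algorithm on 29 and 20; the successive quotients are the partial quotients a_0, a_1, ... (each step inverts the fractional part left over by the previous one):
  29 = 1*20 + 9, so a_0 = 1.
  20 = 2*9 + 2, so a_1 = 2.
  9 = 4*2 + 1, so a_2 = 4.
  2 = 2*1 + 0, so a_3 = 2.
The remainder reaches 0 after 4 divisions, so the expansion has 4 partial quotients, read off in order.

[1; 2, 4, 2]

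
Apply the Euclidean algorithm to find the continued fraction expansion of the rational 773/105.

Run the Euclidean algorithm on 773 and 105; the successive quotients are the partial quotients a_0, a_1, ... (each step inverts the fractional part left over by the previous one):
  773 = 7*105 + 38, so a_0 = 7.
  105 = 2*38 + 29, so a_1 = 2.
  38 = 1*29 + 9, so a_2 = 1.
  29 = 3*9 + 2, so a_3 = 3.
  9 = 4*2 + 1, so a_4 = 4.
  2 = 2*1 + 0, so a_5 = 2.
The remainder reaches 0 after 6 divisions, so the expansion has 6 partial quotients, read off in order.

[7; 2, 1, 3, 4, 2]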